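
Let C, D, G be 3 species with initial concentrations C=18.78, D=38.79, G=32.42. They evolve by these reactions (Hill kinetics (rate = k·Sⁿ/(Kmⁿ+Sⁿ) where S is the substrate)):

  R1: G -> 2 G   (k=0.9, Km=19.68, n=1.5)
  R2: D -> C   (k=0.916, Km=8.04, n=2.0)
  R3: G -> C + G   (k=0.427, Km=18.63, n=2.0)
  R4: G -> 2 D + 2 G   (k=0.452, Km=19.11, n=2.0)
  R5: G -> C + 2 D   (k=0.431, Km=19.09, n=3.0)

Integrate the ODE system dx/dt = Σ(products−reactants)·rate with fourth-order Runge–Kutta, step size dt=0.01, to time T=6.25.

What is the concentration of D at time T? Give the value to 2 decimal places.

D at T = 42.18

RK4 with dt=0.01: 625 steps to T=6.25. Trajectory (selected grid times):
t=0.00: C=18.78 D=38.79 G=32.42
t=0.69: C=19.86 D=39.14 G=32.83
t=1.39: C=20.95 D=39.51 G=33.24
t=2.08: C=22.03 D=39.87 G=33.66
t=2.78: C=23.14 D=40.25 G=34.08
t=3.47: C=24.22 D=40.62 G=34.49
t=4.17: C=25.33 D=41.01 G=34.92
t=4.86: C=26.43 D=41.39 G=35.34
t=5.56: C=27.54 D=41.79 G=35.77
t=6.25: C=28.64 D=42.18 G=36.20
Read off D at T=6.25: 42.18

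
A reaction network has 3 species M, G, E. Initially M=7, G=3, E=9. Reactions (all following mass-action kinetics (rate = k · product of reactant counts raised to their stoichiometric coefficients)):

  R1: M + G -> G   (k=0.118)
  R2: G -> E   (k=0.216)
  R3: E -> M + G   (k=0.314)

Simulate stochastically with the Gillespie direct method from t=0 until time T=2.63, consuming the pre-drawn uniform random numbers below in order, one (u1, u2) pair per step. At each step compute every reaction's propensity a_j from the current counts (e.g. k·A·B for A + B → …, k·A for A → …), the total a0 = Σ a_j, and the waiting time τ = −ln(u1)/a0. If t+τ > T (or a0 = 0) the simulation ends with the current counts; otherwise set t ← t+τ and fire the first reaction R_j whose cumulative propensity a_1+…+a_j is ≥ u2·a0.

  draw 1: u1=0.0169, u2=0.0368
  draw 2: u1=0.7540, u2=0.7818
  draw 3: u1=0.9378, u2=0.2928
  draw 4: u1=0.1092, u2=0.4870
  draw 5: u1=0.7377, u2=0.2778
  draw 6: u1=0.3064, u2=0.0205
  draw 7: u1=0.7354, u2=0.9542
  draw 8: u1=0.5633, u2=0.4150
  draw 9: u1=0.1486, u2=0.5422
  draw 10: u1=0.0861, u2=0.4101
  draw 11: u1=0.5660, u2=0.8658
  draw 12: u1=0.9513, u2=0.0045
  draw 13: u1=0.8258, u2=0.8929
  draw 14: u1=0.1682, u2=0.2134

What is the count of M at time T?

t=0.000: M=7 G=3 E=9
Draw 1: a1=2.478, a2=0.648, a3=2.826, a0=5.952; τ=−ln(0.0169)/5.952=0.686 → t=0.686; u2·a0=0.0368·5.952=0.219 ≤ a1=2.478 → R1 fires; M=6 G=3 E=9
Draw 2: a1=2.124, a2=0.648, a3=2.826, a0=5.598; τ=−ln(0.7540)/5.598=0.050 → t=0.736; u2·a0=0.7818·5.598=4.377; a1+a2=2.772 < 4.377 ≤ a1+…+a3=5.598 → R3 fires; M=7 G=4 E=8
Draw 3: a1=3.304, a2=0.864, a3=2.512, a0=6.680; τ=−ln(0.9378)/6.680=0.010 → t=0.746; u2·a0=0.2928·6.680=1.956 ≤ a1=3.304 → R1 fires; M=6 G=4 E=8
Draw 4: a1=2.832, a2=0.864, a3=2.512, a0=6.208; τ=−ln(0.1092)/6.208=0.357 → t=1.102; u2·a0=0.4870·6.208=3.023; a1=2.832 < 3.023 ≤ a1+a2=3.696 → R2 fires; M=6 G=3 E=9
Draw 5: a1=2.124, a2=0.648, a3=2.826, a0=5.598; τ=−ln(0.7377)/5.598=0.054 → t=1.157; u2·a0=0.2778·5.598=1.555 ≤ a1=2.124 → R1 fires; M=5 G=3 E=9
Draw 6: a1=1.770, a2=0.648, a3=2.826, a0=5.244; τ=−ln(0.3064)/5.244=0.226 → t=1.382; u2·a0=0.0205·5.244=0.108 ≤ a1=1.770 → R1 fires; M=4 G=3 E=9
Draw 7: a1=1.416, a2=0.648, a3=2.826, a0=4.890; τ=−ln(0.7354)/4.890=0.063 → t=1.445; u2·a0=0.9542·4.890=4.666; a1+a2=2.064 < 4.666 ≤ a1+…+a3=4.890 → R3 fires; M=5 G=4 E=8
Draw 8: a1=2.360, a2=0.864, a3=2.512, a0=5.736; τ=−ln(0.5633)/5.736=0.100 → t=1.545; u2·a0=0.4150·5.736=2.380; a1=2.360 < 2.380 ≤ a1+a2=3.224 → R2 fires; M=5 G=3 E=9
Draw 9: a1=1.770, a2=0.648, a3=2.826, a0=5.244; τ=−ln(0.1486)/5.244=0.364 → t=1.909; u2·a0=0.5422·5.244=2.843; a1+a2=2.418 < 2.843 ≤ a1+…+a3=5.244 → R3 fires; M=6 G=4 E=8
Draw 10: a1=2.832, a2=0.864, a3=2.512, a0=6.208; τ=−ln(0.0861)/6.208=0.395 → t=2.304; u2·a0=0.4101·6.208=2.546 ≤ a1=2.832 → R1 fires; M=5 G=4 E=8
Draw 11: a1=2.360, a2=0.864, a3=2.512, a0=5.736; τ=−ln(0.5660)/5.736=0.099 → t=2.403; u2·a0=0.8658·5.736=4.966; a1+a2=3.224 < 4.966 ≤ a1+…+a3=5.736 → R3 fires; M=6 G=5 E=7
Draw 12: a1=3.540, a2=1.080, a3=2.198, a0=6.818; τ=−ln(0.9513)/6.818=0.007 → t=2.410; u2·a0=0.0045·6.818=0.031 ≤ a1=3.540 → R1 fires; M=5 G=5 E=7
Draw 13: a1=2.950, a2=1.080, a3=2.198, a0=6.228; τ=−ln(0.8258)/6.228=0.031 → t=2.441; u2·a0=0.8929·6.228=5.561; a1+a2=4.030 < 5.561 ≤ a1+…+a3=6.228 → R3 fires; M=6 G=6 E=6
Draw 14: a1=4.248, a2=1.296, a3=1.884, a0=7.428; τ=−ln(0.1682)/7.428=0.240 → t=2.681 > T=2.63: stop.
Read off M at T=2.63: 6

M at T = 6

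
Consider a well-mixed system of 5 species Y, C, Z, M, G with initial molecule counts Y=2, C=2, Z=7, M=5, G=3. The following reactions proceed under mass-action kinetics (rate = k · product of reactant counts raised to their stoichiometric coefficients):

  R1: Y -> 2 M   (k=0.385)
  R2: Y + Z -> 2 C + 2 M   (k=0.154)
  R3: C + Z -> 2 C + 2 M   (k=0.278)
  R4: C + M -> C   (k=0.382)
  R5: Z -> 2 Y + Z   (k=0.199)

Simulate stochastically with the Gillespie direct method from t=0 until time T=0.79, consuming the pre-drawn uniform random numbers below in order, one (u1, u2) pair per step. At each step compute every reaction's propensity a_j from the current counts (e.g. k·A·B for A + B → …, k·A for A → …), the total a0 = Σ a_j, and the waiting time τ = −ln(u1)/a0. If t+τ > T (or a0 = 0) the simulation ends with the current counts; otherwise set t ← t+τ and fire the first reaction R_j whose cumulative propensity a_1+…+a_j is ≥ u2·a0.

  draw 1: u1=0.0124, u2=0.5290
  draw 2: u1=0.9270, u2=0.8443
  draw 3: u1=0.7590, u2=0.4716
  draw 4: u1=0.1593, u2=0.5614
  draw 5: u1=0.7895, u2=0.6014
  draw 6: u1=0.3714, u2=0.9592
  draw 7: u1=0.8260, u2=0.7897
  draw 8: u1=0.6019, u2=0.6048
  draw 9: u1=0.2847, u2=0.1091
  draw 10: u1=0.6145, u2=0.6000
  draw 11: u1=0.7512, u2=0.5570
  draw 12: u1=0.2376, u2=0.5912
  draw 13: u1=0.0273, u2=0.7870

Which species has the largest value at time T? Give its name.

Dominant species at T: C

t=0.000: Y=2 C=2 Z=7 M=5 G=3
Draw 1: a1=0.770, a2=2.156, a3=3.892, a4=3.820, a5=1.393, a0=12.031; τ=−ln(0.0124)/12.031=0.365 → t=0.365; u2·a0=0.5290·12.031=6.364; a1+a2=2.926 < 6.364 ≤ a1+…+a3=6.818 → R3 fires; Y=2 C=3 Z=6 M=7 G=3
Draw 2: a1=0.770, a2=1.848, a3=5.004, a4=8.022, a5=1.194, a0=16.838; τ=−ln(0.9270)/16.838=0.005 → t=0.369; u2·a0=0.8443·16.838=14.216; a1+…+a3=7.622 < 14.216 ≤ a1+…+a4=15.644 → R4 fires; Y=2 C=3 Z=6 M=6 G=3
Draw 3: a1=0.770, a2=1.848, a3=5.004, a4=6.876, a5=1.194, a0=15.692; τ=−ln(0.7590)/15.692=0.018 → t=0.387; u2·a0=0.4716·15.692=7.400; a1+a2=2.618 < 7.400 ≤ a1+…+a3=7.622 → R3 fires; Y=2 C=4 Z=5 M=8 G=3
Draw 4: a1=0.770, a2=1.540, a3=5.560, a4=12.224, a5=0.995, a0=21.089; τ=−ln(0.1593)/21.089=0.087 → t=0.474; u2·a0=0.5614·21.089=11.839; a1+…+a3=7.870 < 11.839 ≤ a1+…+a4=20.094 → R4 fires; Y=2 C=4 Z=5 M=7 G=3
Draw 5: a1=0.770, a2=1.540, a3=5.560, a4=10.696, a5=0.995, a0=19.561; τ=−ln(0.7895)/19.561=0.012 → t=0.486; u2·a0=0.6014·19.561=11.764; a1+…+a3=7.870 < 11.764 ≤ a1+…+a4=18.566 → R4 fires; Y=2 C=4 Z=5 M=6 G=3
Draw 6: a1=0.770, a2=1.540, a3=5.560, a4=9.168, a5=0.995, a0=18.033; τ=−ln(0.3714)/18.033=0.055 → t=0.541; u2·a0=0.9592·18.033=17.297; a1+…+a4=17.038 < 17.297 ≤ a1+…+a5=18.033 → R5 fires; Y=4 C=4 Z=5 M=6 G=3
Draw 7: a1=1.540, a2=3.080, a3=5.560, a4=9.168, a5=0.995, a0=20.343; τ=−ln(0.8260)/20.343=0.009 → t=0.550; u2·a0=0.7897·20.343=16.065; a1+…+a3=10.180 < 16.065 ≤ a1+…+a4=19.348 → R4 fires; Y=4 C=4 Z=5 M=5 G=3
Draw 8: a1=1.540, a2=3.080, a3=5.560, a4=7.640, a5=0.995, a0=18.815; τ=−ln(0.6019)/18.815=0.027 → t=0.577; u2·a0=0.6048·18.815=11.379; a1+…+a3=10.180 < 11.379 ≤ a1+…+a4=17.820 → R4 fires; Y=4 C=4 Z=5 M=4 G=3
Draw 9: a1=1.540, a2=3.080, a3=5.560, a4=6.112, a5=0.995, a0=17.287; τ=−ln(0.2847)/17.287=0.073 → t=0.650; u2·a0=0.1091·17.287=1.886; a1=1.540 < 1.886 ≤ a1+a2=4.620 → R2 fires; Y=3 C=6 Z=4 M=6 G=3
Draw 10: a1=1.155, a2=1.848, a3=6.672, a4=13.752, a5=0.796, a0=24.223; τ=−ln(0.6145)/24.223=0.020 → t=0.670; u2·a0=0.6000·24.223=14.534; a1+…+a3=9.675 < 14.534 ≤ a1+…+a4=23.427 → R4 fires; Y=3 C=6 Z=4 M=5 G=3
Draw 11: a1=1.155, a2=1.848, a3=6.672, a4=11.460, a5=0.796, a0=21.931; τ=−ln(0.7512)/21.931=0.013 → t=0.683; u2·a0=0.5570·21.931=12.216; a1+…+a3=9.675 < 12.216 ≤ a1+…+a4=21.135 → R4 fires; Y=3 C=6 Z=4 M=4 G=3
Draw 12: a1=1.155, a2=1.848, a3=6.672, a4=9.168, a5=0.796, a0=19.639; τ=−ln(0.2376)/19.639=0.073 → t=0.756; u2·a0=0.5912·19.639=11.611; a1+…+a3=9.675 < 11.611 ≤ a1+…+a4=18.843 → R4 fires; Y=3 C=6 Z=4 M=3 G=3
Draw 13: a1=1.155, a2=1.848, a3=6.672, a4=6.876, a5=0.796, a0=17.347; τ=−ln(0.0273)/17.347=0.208 → t=0.964 > T=0.79: stop.
At T=0.79: Y=3 C=6 Z=4 M=3 G=3; the largest is C.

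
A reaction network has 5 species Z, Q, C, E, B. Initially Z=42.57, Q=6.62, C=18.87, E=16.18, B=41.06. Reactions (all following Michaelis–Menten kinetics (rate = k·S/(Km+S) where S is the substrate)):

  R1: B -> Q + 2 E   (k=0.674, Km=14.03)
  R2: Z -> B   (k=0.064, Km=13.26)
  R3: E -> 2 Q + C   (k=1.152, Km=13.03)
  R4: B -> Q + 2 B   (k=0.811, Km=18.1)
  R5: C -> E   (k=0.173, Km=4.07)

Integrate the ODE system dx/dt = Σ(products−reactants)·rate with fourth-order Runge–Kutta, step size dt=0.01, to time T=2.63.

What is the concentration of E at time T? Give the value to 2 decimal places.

RK4 with dt=0.01: 263 steps to T=2.63. Trajectory (selected grid times):
t=0.00: Z=42.57 Q=6.62 C=18.87 E=16.18 B=41.06
t=0.29: Z=42.56 Q=7.30 C=19.01 E=16.33 B=41.09
t=0.58: Z=42.54 Q=7.98 C=19.16 E=16.47 B=41.12
t=0.88: Z=42.53 Q=8.69 C=19.31 E=16.62 B=41.16
t=1.17: Z=42.51 Q=9.37 C=19.46 E=16.77 B=41.19
t=1.46: Z=42.50 Q=10.06 C=19.60 E=16.92 B=41.22
t=1.75: Z=42.48 Q=10.75 C=19.75 E=17.06 B=41.25
t=2.05: Z=42.47 Q=11.46 C=19.90 E=17.21 B=41.28
t=2.34: Z=42.46 Q=12.15 C=20.05 E=17.35 B=41.32
t=2.63: Z=42.44 Q=12.84 C=20.20 E=17.49 B=41.35
Read off E at T=2.63: 17.49

E at T = 17.49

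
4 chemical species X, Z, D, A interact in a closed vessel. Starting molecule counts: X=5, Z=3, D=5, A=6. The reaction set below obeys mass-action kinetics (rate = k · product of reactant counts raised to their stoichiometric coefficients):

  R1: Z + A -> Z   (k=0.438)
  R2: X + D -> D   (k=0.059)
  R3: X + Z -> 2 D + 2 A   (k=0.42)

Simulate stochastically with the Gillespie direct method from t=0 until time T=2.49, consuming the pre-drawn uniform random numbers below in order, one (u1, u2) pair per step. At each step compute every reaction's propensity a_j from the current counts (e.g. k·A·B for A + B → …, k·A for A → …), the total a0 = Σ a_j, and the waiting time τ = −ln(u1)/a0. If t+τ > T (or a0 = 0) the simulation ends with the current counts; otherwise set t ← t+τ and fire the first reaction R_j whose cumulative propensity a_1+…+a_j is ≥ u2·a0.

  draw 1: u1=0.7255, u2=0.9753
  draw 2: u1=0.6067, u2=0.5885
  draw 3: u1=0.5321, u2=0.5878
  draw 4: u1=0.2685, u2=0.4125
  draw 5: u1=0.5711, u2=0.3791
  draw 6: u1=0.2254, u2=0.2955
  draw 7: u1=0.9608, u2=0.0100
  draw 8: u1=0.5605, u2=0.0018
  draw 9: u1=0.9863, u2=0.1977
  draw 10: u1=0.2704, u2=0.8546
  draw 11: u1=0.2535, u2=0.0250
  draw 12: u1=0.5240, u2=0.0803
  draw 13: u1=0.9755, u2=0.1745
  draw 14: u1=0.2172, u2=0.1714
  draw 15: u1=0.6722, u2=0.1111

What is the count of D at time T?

t=0.000: X=5 Z=3 D=5 A=6
Draw 1: a1=7.884, a2=1.475, a3=6.300, a0=15.659; τ=−ln(0.7255)/15.659=0.020 → t=0.020; u2·a0=0.9753·15.659=15.272; a1+a2=9.359 < 15.272 ≤ a1+…+a3=15.659 → R3 fires; X=4 Z=2 D=7 A=8
Draw 2: a1=7.008, a2=1.652, a3=3.360, a0=12.020; τ=−ln(0.6067)/12.020=0.042 → t=0.062; u2·a0=0.5885·12.020=7.074; a1=7.008 < 7.074 ≤ a1+a2=8.660 → R2 fires; X=3 Z=2 D=7 A=8
Draw 3: a1=7.008, a2=1.239, a3=2.520, a0=10.767; τ=−ln(0.5321)/10.767=0.059 → t=0.121; u2·a0=0.5878·10.767=6.329 ≤ a1=7.008 → R1 fires; X=3 Z=2 D=7 A=7
Draw 4: a1=6.132, a2=1.239, a3=2.520, a0=9.891; τ=−ln(0.2685)/9.891=0.133 → t=0.254; u2·a0=0.4125·9.891=4.080 ≤ a1=6.132 → R1 fires; X=3 Z=2 D=7 A=6
Draw 5: a1=5.256, a2=1.239, a3=2.520, a0=9.015; τ=−ln(0.5711)/9.015=0.062 → t=0.316; u2·a0=0.3791·9.015=3.418 ≤ a1=5.256 → R1 fires; X=3 Z=2 D=7 A=5
Draw 6: a1=4.380, a2=1.239, a3=2.520, a0=8.139; τ=−ln(0.2254)/8.139=0.183 → t=0.499; u2·a0=0.2955·8.139=2.405 ≤ a1=4.380 → R1 fires; X=3 Z=2 D=7 A=4
Draw 7: a1=3.504, a2=1.239, a3=2.520, a0=7.263; τ=−ln(0.9608)/7.263=0.006 → t=0.504; u2·a0=0.0100·7.263=0.073 ≤ a1=3.504 → R1 fires; X=3 Z=2 D=7 A=3
Draw 8: a1=2.628, a2=1.239, a3=2.520, a0=6.387; τ=−ln(0.5605)/6.387=0.091 → t=0.595; u2·a0=0.0018·6.387=0.011 ≤ a1=2.628 → R1 fires; X=3 Z=2 D=7 A=2
Draw 9: a1=1.752, a2=1.239, a3=2.520, a0=5.511; τ=−ln(0.9863)/5.511=0.003 → t=0.597; u2·a0=0.1977·5.511=1.090 ≤ a1=1.752 → R1 fires; X=3 Z=2 D=7 A=1
Draw 10: a1=0.876, a2=1.239, a3=2.520, a0=4.635; τ=−ln(0.2704)/4.635=0.282 → t=0.880; u2·a0=0.8546·4.635=3.961; a1+a2=2.115 < 3.961 ≤ a1+…+a3=4.635 → R3 fires; X=2 Z=1 D=9 A=3
Draw 11: a1=1.314, a2=1.062, a3=0.840, a0=3.216; τ=−ln(0.2535)/3.216=0.427 → t=1.306; u2·a0=0.0250·3.216=0.080 ≤ a1=1.314 → R1 fires; X=2 Z=1 D=9 A=2
Draw 12: a1=0.876, a2=1.062, a3=0.840, a0=2.778; τ=−ln(0.5240)/2.778=0.233 → t=1.539; u2·a0=0.0803·2.778=0.223 ≤ a1=0.876 → R1 fires; X=2 Z=1 D=9 A=1
Draw 13: a1=0.438, a2=1.062, a3=0.840, a0=2.340; τ=−ln(0.9755)/2.340=0.011 → t=1.550; u2·a0=0.1745·2.340=0.408 ≤ a1=0.438 → R1 fires; X=2 Z=1 D=9 A=0
Draw 14: a1=0.000, a2=1.062, a3=0.840, a0=1.902; τ=−ln(0.2172)/1.902=0.803 → t=2.352; u2·a0=0.1714·1.902=0.326; a1=0.000 < 0.326 ≤ a1+a2=1.062 → R2 fires; X=1 Z=1 D=9 A=0
Draw 15: a1=0.000, a2=0.531, a3=0.420, a0=0.951; τ=−ln(0.6722)/0.951=0.418 → t=2.770 > T=2.49: stop.
Read off D at T=2.49: 9

D at T = 9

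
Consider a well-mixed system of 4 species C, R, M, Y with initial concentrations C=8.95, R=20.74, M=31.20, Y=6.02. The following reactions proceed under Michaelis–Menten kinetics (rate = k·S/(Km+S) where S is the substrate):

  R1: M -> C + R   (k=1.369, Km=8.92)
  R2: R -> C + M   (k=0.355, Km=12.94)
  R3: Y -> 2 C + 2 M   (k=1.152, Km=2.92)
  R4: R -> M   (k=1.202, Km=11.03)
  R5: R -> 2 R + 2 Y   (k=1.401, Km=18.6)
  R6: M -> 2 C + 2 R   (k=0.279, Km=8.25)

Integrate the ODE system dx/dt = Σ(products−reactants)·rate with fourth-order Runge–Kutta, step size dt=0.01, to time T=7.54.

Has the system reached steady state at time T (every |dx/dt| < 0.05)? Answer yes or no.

RK4 with dt=0.01: 754 steps to T=7.54. Trajectory (selected grid times):
t=0.00: C=8.95 R=20.74 M=31.20 Y=6.02
t=0.84: C=11.73 R=21.79 M=32.29 Y=6.61
t=1.68: C=14.56 R=22.84 M=33.42 Y=7.22
t=2.51: C=17.40 R=23.90 M=34.58 Y=7.82
t=3.35: C=20.31 R=24.97 M=35.79 Y=8.45
t=4.19: C=23.27 R=26.05 M=37.03 Y=9.08
t=5.03: C=26.26 R=27.15 M=38.30 Y=9.73
t=5.86: C=29.25 R=28.24 M=39.58 Y=10.38
t=6.70: C=32.31 R=29.34 M=40.90 Y=11.05
t=7.54: C=35.39 R=30.46 M=42.24 Y=11.73
Rates at T: R1=1.1303, R2=0.2492, R3=0.9224, R4=0.8825, R5=0.8699, R6=0.2334
dx/dt at T (Σ net stoichiometry × rate): C=+3.6911, R=+1.3354, M=+1.6127, Y=+0.8173
Largest |dx/dt| is |+3.6911| (C) ≥ 0.05 → not steady.

Steady state at T: no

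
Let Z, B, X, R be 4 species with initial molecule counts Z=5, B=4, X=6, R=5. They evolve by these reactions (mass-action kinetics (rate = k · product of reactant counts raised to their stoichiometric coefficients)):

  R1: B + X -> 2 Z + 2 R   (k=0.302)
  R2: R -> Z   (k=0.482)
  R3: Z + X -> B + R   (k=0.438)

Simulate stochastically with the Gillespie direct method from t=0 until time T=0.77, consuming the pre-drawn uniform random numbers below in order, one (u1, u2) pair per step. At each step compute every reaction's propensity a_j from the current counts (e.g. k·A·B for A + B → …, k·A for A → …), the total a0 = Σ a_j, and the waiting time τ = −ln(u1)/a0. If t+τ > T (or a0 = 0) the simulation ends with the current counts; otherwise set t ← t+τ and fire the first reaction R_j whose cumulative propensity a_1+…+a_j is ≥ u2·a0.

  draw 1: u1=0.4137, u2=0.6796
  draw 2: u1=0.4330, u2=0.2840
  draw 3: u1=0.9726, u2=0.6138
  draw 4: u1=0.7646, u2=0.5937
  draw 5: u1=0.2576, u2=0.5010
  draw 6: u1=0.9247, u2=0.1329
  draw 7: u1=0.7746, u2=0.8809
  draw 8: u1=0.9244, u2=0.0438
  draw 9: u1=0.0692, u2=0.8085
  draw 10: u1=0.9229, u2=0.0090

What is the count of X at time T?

X at T = 0

t=0.000: Z=5 B=4 X=6 R=5
Draw 1: a1=7.248, a2=2.410, a3=13.140, a0=22.798; τ=−ln(0.4137)/22.798=0.039 → t=0.039; u2·a0=0.6796·22.798=15.494; a1+a2=9.658 < 15.494 ≤ a1+…+a3=22.798 → R3 fires; Z=4 B=5 X=5 R=6
Draw 2: a1=7.550, a2=2.892, a3=8.760, a0=19.202; τ=−ln(0.4330)/19.202=0.044 → t=0.082; u2·a0=0.2840·19.202=5.453 ≤ a1=7.550 → R1 fires; Z=6 B=4 X=4 R=8
Draw 3: a1=4.832, a2=3.856, a3=10.512, a0=19.200; τ=−ln(0.9726)/19.200=0.001 → t=0.084; u2·a0=0.6138·19.200=11.785; a1+a2=8.688 < 11.785 ≤ a1+…+a3=19.200 → R3 fires; Z=5 B=5 X=3 R=9
Draw 4: a1=4.530, a2=4.338, a3=6.570, a0=15.438; τ=−ln(0.7646)/15.438=0.017 → t=0.101; u2·a0=0.5937·15.438=9.166; a1+a2=8.868 < 9.166 ≤ a1+…+a3=15.438 → R3 fires; Z=4 B=6 X=2 R=10
Draw 5: a1=3.624, a2=4.820, a3=3.504, a0=11.948; τ=−ln(0.2576)/11.948=0.114 → t=0.215; u2·a0=0.5010·11.948=5.986; a1=3.624 < 5.986 ≤ a1+a2=8.444 → R2 fires; Z=5 B=6 X=2 R=9
Draw 6: a1=3.624, a2=4.338, a3=4.380, a0=12.342; τ=−ln(0.9247)/12.342=0.006 → t=0.221; u2·a0=0.1329·12.342=1.640 ≤ a1=3.624 → R1 fires; Z=7 B=5 X=1 R=11
Draw 7: a1=1.510, a2=5.302, a3=3.066, a0=9.878; τ=−ln(0.7746)/9.878=0.026 → t=0.247; u2·a0=0.8809·9.878=8.702; a1+a2=6.812 < 8.702 ≤ a1+…+a3=9.878 → R3 fires; Z=6 B=6 X=0 R=12
Draw 8: a1=0.000, a2=5.784, a3=0.000, a0=5.784; τ=−ln(0.9244)/5.784=0.014 → t=0.260; u2·a0=0.0438·5.784=0.253; a1=0.000 < 0.253 ≤ a1+a2=5.784 → R2 fires; Z=7 B=6 X=0 R=11
Draw 9: a1=0.000, a2=5.302, a3=0.000, a0=5.302; τ=−ln(0.0692)/5.302=0.504 → t=0.764; u2·a0=0.8085·5.302=4.287; a1=0.000 < 4.287 ≤ a1+a2=5.302 → R2 fires; Z=8 B=6 X=0 R=10
Draw 10: a1=0.000, a2=4.820, a3=0.000, a0=4.820; τ=−ln(0.9229)/4.820=0.017 → t=0.781 > T=0.77: stop.
Read off X at T=0.77: 0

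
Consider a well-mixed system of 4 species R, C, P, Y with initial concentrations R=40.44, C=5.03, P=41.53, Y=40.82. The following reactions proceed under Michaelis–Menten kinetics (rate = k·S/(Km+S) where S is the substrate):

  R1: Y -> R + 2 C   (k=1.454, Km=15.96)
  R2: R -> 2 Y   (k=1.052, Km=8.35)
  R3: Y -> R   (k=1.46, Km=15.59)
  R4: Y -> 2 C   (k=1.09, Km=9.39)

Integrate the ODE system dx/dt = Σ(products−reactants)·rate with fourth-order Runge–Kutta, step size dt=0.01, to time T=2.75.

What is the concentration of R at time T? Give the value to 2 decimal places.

RK4 with dt=0.01: 275 steps to T=2.75. Trajectory (selected grid times):
t=0.00: R=40.44 C=5.03 P=41.53 Y=40.82
t=0.31: R=40.82 C=6.23 P=41.53 Y=40.44
t=0.61: R=41.19 C=7.38 P=41.53 Y=40.07
t=0.92: R=41.56 C=8.57 P=41.53 Y=39.69
t=1.22: R=41.92 C=9.72 P=41.53 Y=39.33
t=1.53: R=42.30 C=10.91 P=41.53 Y=38.95
t=1.83: R=42.65 C=12.05 P=41.53 Y=38.60
t=2.14: R=43.02 C=13.23 P=41.53 Y=38.23
t=2.44: R=43.37 C=14.37 P=41.53 Y=37.88
t=2.75: R=43.74 C=15.55 P=41.53 Y=37.52
Read off R at T=2.75: 43.74

R at T = 43.74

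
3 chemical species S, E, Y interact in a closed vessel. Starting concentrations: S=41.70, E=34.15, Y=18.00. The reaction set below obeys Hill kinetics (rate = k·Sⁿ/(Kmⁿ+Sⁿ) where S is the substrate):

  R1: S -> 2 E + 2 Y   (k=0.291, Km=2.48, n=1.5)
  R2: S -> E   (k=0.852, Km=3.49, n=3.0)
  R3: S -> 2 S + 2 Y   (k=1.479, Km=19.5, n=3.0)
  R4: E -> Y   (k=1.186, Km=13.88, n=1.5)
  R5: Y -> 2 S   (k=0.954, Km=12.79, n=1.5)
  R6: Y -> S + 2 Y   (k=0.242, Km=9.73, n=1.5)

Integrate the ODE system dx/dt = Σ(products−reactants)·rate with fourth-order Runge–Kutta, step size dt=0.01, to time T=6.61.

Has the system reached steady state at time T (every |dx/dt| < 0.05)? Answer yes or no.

RK4 with dt=0.01: 661 steps to T=6.61. Trajectory (selected grid times):
t=0.00: S=41.70 E=34.15 Y=18.00
t=0.73: S=42.89 E=34.50 Y=20.75
t=1.47: S=44.17 E=34.86 Y=23.53
t=2.20: S=45.50 E=35.20 Y=26.27
t=2.94: S=46.89 E=35.56 Y=29.05
t=3.67: S=48.31 E=35.90 Y=31.79
t=4.41: S=49.79 E=36.25 Y=34.57
t=5.14: S=51.29 E=36.59 Y=37.31
t=5.88: S=52.83 E=36.93 Y=40.10
t=6.61: S=54.37 E=37.27 Y=42.85
Rates at T: R1=0.2882, R2=0.8518, R3=1.4138, R4=0.9664, R5=0.8202, R6=0.2184
dx/dt at T (Σ net stoichiometry × rate): S=+2.1326, E=+0.4618, Y=+3.7685
Largest |dx/dt| is |+3.7685| (Y) ≥ 0.05 → not steady.

Steady state at T: no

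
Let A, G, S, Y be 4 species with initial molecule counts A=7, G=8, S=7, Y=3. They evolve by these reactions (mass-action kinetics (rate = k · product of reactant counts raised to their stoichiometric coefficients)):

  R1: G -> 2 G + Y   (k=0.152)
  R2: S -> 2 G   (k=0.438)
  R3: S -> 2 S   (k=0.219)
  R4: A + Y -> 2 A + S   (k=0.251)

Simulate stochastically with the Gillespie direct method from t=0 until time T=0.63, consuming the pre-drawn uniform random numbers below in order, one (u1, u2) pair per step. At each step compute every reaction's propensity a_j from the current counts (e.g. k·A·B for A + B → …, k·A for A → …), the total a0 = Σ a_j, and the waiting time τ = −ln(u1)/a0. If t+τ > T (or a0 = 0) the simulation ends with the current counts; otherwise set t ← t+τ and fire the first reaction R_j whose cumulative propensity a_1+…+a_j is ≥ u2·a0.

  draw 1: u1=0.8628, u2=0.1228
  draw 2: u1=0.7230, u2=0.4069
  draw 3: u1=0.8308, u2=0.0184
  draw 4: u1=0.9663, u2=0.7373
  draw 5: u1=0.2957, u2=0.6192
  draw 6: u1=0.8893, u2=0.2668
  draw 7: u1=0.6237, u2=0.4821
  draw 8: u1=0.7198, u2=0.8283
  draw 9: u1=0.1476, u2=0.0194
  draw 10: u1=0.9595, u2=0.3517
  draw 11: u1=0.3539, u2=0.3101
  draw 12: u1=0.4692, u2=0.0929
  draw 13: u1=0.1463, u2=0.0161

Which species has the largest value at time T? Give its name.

t=0.000: A=7 G=8 S=7 Y=3
Draw 1: a1=1.216, a2=3.066, a3=1.533, a4=5.271, a0=11.086; τ=−ln(0.8628)/11.086=0.013 → t=0.013; u2·a0=0.1228·11.086=1.361; a1=1.216 < 1.361 ≤ a1+a2=4.282 → R2 fires; A=7 G=10 S=6 Y=3
Draw 2: a1=1.520, a2=2.628, a3=1.314, a4=5.271, a0=10.733; τ=−ln(0.7230)/10.733=0.030 → t=0.044; u2·a0=0.4069·10.733=4.367; a1+a2=4.148 < 4.367 ≤ a1+…+a3=5.462 → R3 fires; A=7 G=10 S=7 Y=3
Draw 3: a1=1.520, a2=3.066, a3=1.533, a4=5.271, a0=11.390; τ=−ln(0.8308)/11.390=0.016 → t=0.060; u2·a0=0.0184·11.390=0.210 ≤ a1=1.520 → R1 fires; A=7 G=11 S=7 Y=4
Draw 4: a1=1.672, a2=3.066, a3=1.533, a4=7.028, a0=13.299; τ=−ln(0.9663)/13.299=0.003 → t=0.062; u2·a0=0.7373·13.299=9.805; a1+…+a3=6.271 < 9.805 ≤ a1+…+a4=13.299 → R4 fires; A=8 G=11 S=8 Y=3
Draw 5: a1=1.672, a2=3.504, a3=1.752, a4=6.024, a0=12.952; τ=−ln(0.2957)/12.952=0.094 → t=0.156; u2·a0=0.6192·12.952=8.020; a1+…+a3=6.928 < 8.020 ≤ a1+…+a4=12.952 → R4 fires; A=9 G=11 S=9 Y=2
Draw 6: a1=1.672, a2=3.942, a3=1.971, a4=4.518, a0=12.103; τ=−ln(0.8893)/12.103=0.010 → t=0.166; u2·a0=0.2668·12.103=3.229; a1=1.672 < 3.229 ≤ a1+a2=5.614 → R2 fires; A=9 G=13 S=8 Y=2
Draw 7: a1=1.976, a2=3.504, a3=1.752, a4=4.518, a0=11.750; τ=−ln(0.6237)/11.750=0.040 → t=0.206; u2·a0=0.4821·11.750=5.665; a1+a2=5.480 < 5.665 ≤ a1+…+a3=7.232 → R3 fires; A=9 G=13 S=9 Y=2
Draw 8: a1=1.976, a2=3.942, a3=1.971, a4=4.518, a0=12.407; τ=−ln(0.7198)/12.407=0.026 → t=0.233; u2·a0=0.8283·12.407=10.277; a1+…+a3=7.889 < 10.277 ≤ a1+…+a4=12.407 → R4 fires; A=10 G=13 S=10 Y=1
Draw 9: a1=1.976, a2=4.380, a3=2.190, a4=2.510, a0=11.056; τ=−ln(0.1476)/11.056=0.173 → t=0.406; u2·a0=0.0194·11.056=0.214 ≤ a1=1.976 → R1 fires; A=10 G=14 S=10 Y=2
Draw 10: a1=2.128, a2=4.380, a3=2.190, a4=5.020, a0=13.718; τ=−ln(0.9595)/13.718=0.003 → t=0.409; u2·a0=0.3517·13.718=4.825; a1=2.128 < 4.825 ≤ a1+a2=6.508 → R2 fires; A=10 G=16 S=9 Y=2
Draw 11: a1=2.432, a2=3.942, a3=1.971, a4=5.020, a0=13.365; τ=−ln(0.3539)/13.365=0.078 → t=0.487; u2·a0=0.3101·13.365=4.144; a1=2.432 < 4.144 ≤ a1+a2=6.374 → R2 fires; A=10 G=18 S=8 Y=2
Draw 12: a1=2.736, a2=3.504, a3=1.752, a4=5.020, a0=13.012; τ=−ln(0.4692)/13.012=0.058 → t=0.545; u2·a0=0.0929·13.012=1.209 ≤ a1=2.736 → R1 fires; A=10 G=19 S=8 Y=3
Draw 13: a1=2.888, a2=3.504, a3=1.752, a4=7.530, a0=15.674; τ=−ln(0.1463)/15.674=0.123 → t=0.667 > T=0.63: stop.
At T=0.63: A=10 G=19 S=8 Y=3; the largest is G.

Dominant species at T: G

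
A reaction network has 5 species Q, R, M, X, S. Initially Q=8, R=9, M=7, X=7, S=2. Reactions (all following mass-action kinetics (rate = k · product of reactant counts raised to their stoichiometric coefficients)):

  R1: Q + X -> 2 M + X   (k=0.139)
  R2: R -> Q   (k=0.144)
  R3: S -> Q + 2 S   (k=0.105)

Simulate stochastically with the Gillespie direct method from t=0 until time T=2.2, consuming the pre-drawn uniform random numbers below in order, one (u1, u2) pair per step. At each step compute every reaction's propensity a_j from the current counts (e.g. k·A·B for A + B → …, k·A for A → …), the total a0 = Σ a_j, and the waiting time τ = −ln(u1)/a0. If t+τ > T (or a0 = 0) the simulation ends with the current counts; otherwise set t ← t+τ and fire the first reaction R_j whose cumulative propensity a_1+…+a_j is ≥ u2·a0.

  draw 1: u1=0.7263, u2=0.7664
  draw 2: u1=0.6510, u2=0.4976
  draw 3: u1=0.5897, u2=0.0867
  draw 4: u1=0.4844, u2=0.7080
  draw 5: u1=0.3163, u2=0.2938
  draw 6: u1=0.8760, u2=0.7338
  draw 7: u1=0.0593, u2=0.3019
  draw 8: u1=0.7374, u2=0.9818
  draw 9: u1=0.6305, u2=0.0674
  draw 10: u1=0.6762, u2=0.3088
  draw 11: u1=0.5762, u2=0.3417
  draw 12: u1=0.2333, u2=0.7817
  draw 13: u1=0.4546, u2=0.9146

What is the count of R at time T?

R at T = 7

t=0.000: Q=8 R=9 M=7 X=7 S=2
Draw 1: a1=7.784, a2=1.296, a3=0.210, a0=9.290; τ=−ln(0.7263)/9.290=0.034 → t=0.034; u2·a0=0.7664·9.290=7.120 ≤ a1=7.784 → R1 fires; Q=7 R=9 M=9 X=7 S=2
Draw 2: a1=6.811, a2=1.296, a3=0.210, a0=8.317; τ=−ln(0.6510)/8.317=0.052 → t=0.086; u2·a0=0.4976·8.317=4.139 ≤ a1=6.811 → R1 fires; Q=6 R=9 M=11 X=7 S=2
Draw 3: a1=5.838, a2=1.296, a3=0.210, a0=7.344; τ=−ln(0.5897)/7.344=0.072 → t=0.158; u2·a0=0.0867·7.344=0.637 ≤ a1=5.838 → R1 fires; Q=5 R=9 M=13 X=7 S=2
Draw 4: a1=4.865, a2=1.296, a3=0.210, a0=6.371; τ=−ln(0.4844)/6.371=0.114 → t=0.272; u2·a0=0.7080·6.371=4.511 ≤ a1=4.865 → R1 fires; Q=4 R=9 M=15 X=7 S=2
Draw 5: a1=3.892, a2=1.296, a3=0.210, a0=5.398; τ=−ln(0.3163)/5.398=0.213 → t=0.485; u2·a0=0.2938·5.398=1.586 ≤ a1=3.892 → R1 fires; Q=3 R=9 M=17 X=7 S=2
Draw 6: a1=2.919, a2=1.296, a3=0.210, a0=4.425; τ=−ln(0.8760)/4.425=0.030 → t=0.515; u2·a0=0.7338·4.425=3.247; a1=2.919 < 3.247 ≤ a1+a2=4.215 → R2 fires; Q=4 R=8 M=17 X=7 S=2
Draw 7: a1=3.892, a2=1.152, a3=0.210, a0=5.254; τ=−ln(0.0593)/5.254=0.538 → t=1.053; u2·a0=0.3019·5.254=1.586 ≤ a1=3.892 → R1 fires; Q=3 R=8 M=19 X=7 S=2
Draw 8: a1=2.919, a2=1.152, a3=0.210, a0=4.281; τ=−ln(0.7374)/4.281=0.071 → t=1.124; u2·a0=0.9818·4.281=4.203; a1+a2=4.071 < 4.203 ≤ a1+…+a3=4.281 → R3 fires; Q=4 R=8 M=19 X=7 S=3
Draw 9: a1=3.892, a2=1.152, a3=0.315, a0=5.359; τ=−ln(0.6305)/5.359=0.086 → t=1.210; u2·a0=0.0674·5.359=0.361 ≤ a1=3.892 → R1 fires; Q=3 R=8 M=21 X=7 S=3
Draw 10: a1=2.919, a2=1.152, a3=0.315, a0=4.386; τ=−ln(0.6762)/4.386=0.089 → t=1.299; u2·a0=0.3088·4.386=1.354 ≤ a1=2.919 → R1 fires; Q=2 R=8 M=23 X=7 S=3
Draw 11: a1=1.946, a2=1.152, a3=0.315, a0=3.413; τ=−ln(0.5762)/3.413=0.162 → t=1.461; u2·a0=0.3417·3.413=1.166 ≤ a1=1.946 → R1 fires; Q=1 R=8 M=25 X=7 S=3
Draw 12: a1=0.973, a2=1.152, a3=0.315, a0=2.440; τ=−ln(0.2333)/2.440=0.596 → t=2.057; u2·a0=0.7817·2.440=1.907; a1=0.973 < 1.907 ≤ a1+a2=2.125 → R2 fires; Q=2 R=7 M=25 X=7 S=3
Draw 13: a1=1.946, a2=1.008, a3=0.315, a0=3.269; τ=−ln(0.4546)/3.269=0.241 → t=2.298 > T=2.2: stop.
Read off R at T=2.2: 7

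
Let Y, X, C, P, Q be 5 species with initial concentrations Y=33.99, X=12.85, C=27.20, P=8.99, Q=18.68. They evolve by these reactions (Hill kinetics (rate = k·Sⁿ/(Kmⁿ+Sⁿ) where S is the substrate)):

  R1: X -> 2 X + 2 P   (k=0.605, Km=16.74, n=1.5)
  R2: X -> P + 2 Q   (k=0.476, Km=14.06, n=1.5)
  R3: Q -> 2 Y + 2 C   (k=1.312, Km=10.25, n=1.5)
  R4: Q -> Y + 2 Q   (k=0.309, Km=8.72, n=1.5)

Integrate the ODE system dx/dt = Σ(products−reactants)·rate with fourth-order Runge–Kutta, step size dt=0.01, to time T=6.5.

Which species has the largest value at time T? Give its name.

Dominant species at T: Y

RK4 with dt=0.01: 650 steps to T=6.5. Trajectory (selected grid times):
t=0.00: Y=33.99 X=12.85 C=27.20 P=8.99 Q=18.68
t=0.72: Y=35.50 X=12.87 C=28.54 P=9.50 Q=18.50
t=1.44: Y=37.00 X=12.88 C=29.88 P=10.01 Q=18.32
t=2.17: Y=38.52 X=12.90 C=31.22 P=10.53 Q=18.14
t=2.89: Y=40.01 X=12.91 C=32.55 P=11.04 Q=17.96
t=3.61: Y=41.49 X=12.93 C=33.86 P=11.55 Q=17.79
t=4.33: Y=42.97 X=12.94 C=35.17 P=12.07 Q=17.62
t=5.06: Y=44.46 X=12.96 C=36.50 P=12.59 Q=17.45
t=5.78: Y=45.92 X=12.97 C=37.80 P=13.10 Q=17.29
t=6.50: Y=47.38 X=12.99 C=39.09 P=13.62 Q=17.13
At T=6.5: Y=47.38 X=12.99 C=39.09 P=13.62 Q=17.13; the largest is Y.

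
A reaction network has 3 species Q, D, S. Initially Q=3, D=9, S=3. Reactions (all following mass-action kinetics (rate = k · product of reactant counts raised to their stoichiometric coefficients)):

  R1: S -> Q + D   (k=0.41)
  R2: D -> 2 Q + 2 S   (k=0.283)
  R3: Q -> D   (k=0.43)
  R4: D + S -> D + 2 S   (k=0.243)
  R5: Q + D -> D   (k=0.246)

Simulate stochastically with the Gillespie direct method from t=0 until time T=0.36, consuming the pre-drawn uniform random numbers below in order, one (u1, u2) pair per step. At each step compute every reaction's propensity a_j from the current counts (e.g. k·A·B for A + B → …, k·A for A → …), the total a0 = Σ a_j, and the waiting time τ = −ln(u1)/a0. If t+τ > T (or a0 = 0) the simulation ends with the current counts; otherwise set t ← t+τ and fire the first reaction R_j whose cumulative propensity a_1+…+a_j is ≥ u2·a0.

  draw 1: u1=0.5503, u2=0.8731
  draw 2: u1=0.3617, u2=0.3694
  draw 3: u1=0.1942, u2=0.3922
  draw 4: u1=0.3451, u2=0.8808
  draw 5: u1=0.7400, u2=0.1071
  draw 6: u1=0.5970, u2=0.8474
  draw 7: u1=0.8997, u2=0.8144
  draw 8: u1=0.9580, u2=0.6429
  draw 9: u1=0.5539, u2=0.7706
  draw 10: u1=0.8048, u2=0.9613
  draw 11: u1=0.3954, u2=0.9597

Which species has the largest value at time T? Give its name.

t=0.000: Q=3 D=9 S=3
Draw 1: a1=1.230, a2=2.547, a3=1.290, a4=6.561, a5=6.642, a0=18.270; τ=−ln(0.5503)/18.270=0.033 → t=0.033; u2·a0=0.8731·18.270=15.952; a1+…+a4=11.628 < 15.952 ≤ a1+…+a5=18.270 → R5 fires; Q=2 D=9 S=3
Draw 2: a1=1.230, a2=2.547, a3=0.860, a4=6.561, a5=4.428, a0=15.626; τ=−ln(0.3617)/15.626=0.065 → t=0.098; u2·a0=0.3694·15.626=5.772; a1+…+a3=4.637 < 5.772 ≤ a1+…+a4=11.198 → R4 fires; Q=2 D=9 S=4
Draw 3: a1=1.640, a2=2.547, a3=0.860, a4=8.748, a5=4.428, a0=18.223; τ=−ln(0.1942)/18.223=0.090 → t=0.188; u2·a0=0.3922·18.223=7.147; a1+…+a3=5.047 < 7.147 ≤ a1+…+a4=13.795 → R4 fires; Q=2 D=9 S=5
Draw 4: a1=2.050, a2=2.547, a3=0.860, a4=10.935, a5=4.428, a0=20.820; τ=−ln(0.3451)/20.820=0.051 → t=0.239; u2·a0=0.8808·20.820=18.338; a1+…+a4=16.392 < 18.338 ≤ a1+…+a5=20.820 → R5 fires; Q=1 D=9 S=5
Draw 5: a1=2.050, a2=2.547, a3=0.430, a4=10.935, a5=2.214, a0=18.176; τ=−ln(0.7400)/18.176=0.017 → t=0.255; u2·a0=0.1071·18.176=1.947 ≤ a1=2.050 → R1 fires; Q=2 D=10 S=4
Draw 6: a1=1.640, a2=2.830, a3=0.860, a4=9.720, a5=4.920, a0=19.970; τ=−ln(0.5970)/19.970=0.026 → t=0.281; u2·a0=0.8474·19.970=16.923; a1+…+a4=15.050 < 16.923 ≤ a1+…+a5=19.970 → R5 fires; Q=1 D=10 S=4
Draw 7: a1=1.640, a2=2.830, a3=0.430, a4=9.720, a5=2.460, a0=17.080; τ=−ln(0.8997)/17.080=0.006 → t=0.287; u2·a0=0.8144·17.080=13.910; a1+…+a3=4.900 < 13.910 ≤ a1+…+a4=14.620 → R4 fires; Q=1 D=10 S=5
Draw 8: a1=2.050, a2=2.830, a3=0.430, a4=12.150, a5=2.460, a0=19.920; τ=−ln(0.9580)/19.920=0.002 → t=0.290; u2·a0=0.6429·19.920=12.807; a1+…+a3=5.310 < 12.807 ≤ a1+…+a4=17.460 → R4 fires; Q=1 D=10 S=6
Draw 9: a1=2.460, a2=2.830, a3=0.430, a4=14.580, a5=2.460, a0=22.760; τ=−ln(0.5539)/22.760=0.026 → t=0.316; u2·a0=0.7706·22.760=17.539; a1+…+a3=5.720 < 17.539 ≤ a1+…+a4=20.300 → R4 fires; Q=1 D=10 S=7
Draw 10: a1=2.870, a2=2.830, a3=0.430, a4=17.010, a5=2.460, a0=25.600; τ=−ln(0.8048)/25.600=0.008 → t=0.324; u2·a0=0.9613·25.600=24.609; a1+…+a4=23.140 < 24.609 ≤ a1+…+a5=25.600 → R5 fires; Q=0 D=10 S=7
Draw 11: a1=2.870, a2=2.830, a3=0.000, a4=17.010, a5=0.000, a0=22.710; τ=−ln(0.3954)/22.710=0.041 → t=0.365 > T=0.36: stop.
At T=0.36: Q=0 D=10 S=7; the largest is D.

Dominant species at T: D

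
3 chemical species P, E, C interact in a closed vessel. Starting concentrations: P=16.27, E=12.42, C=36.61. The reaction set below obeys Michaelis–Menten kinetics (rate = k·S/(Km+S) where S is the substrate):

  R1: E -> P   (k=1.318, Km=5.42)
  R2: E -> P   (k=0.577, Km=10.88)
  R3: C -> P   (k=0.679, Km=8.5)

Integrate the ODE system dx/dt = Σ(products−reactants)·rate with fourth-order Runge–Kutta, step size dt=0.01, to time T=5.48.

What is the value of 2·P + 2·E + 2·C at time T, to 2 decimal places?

Value at T = 130.60

Check how each reaction changes W = 2·P + 2·E + 2·C (weight of products minus weight of reactants):
R1: E -> P: (2·1) − (2·1) = 2 − 2 = 0
R2: E -> P: (2·1) − (2·1) = 2 − 2 = 0
R3: C -> P: (2·1) − (2·1) = 2 − 2 = 0
Every reaction leaves W unchanged, so W is conserved and no simulation is needed: W(T) = W(0) = 2·16.27 + 2·12.42 + 2·36.61 = 130.60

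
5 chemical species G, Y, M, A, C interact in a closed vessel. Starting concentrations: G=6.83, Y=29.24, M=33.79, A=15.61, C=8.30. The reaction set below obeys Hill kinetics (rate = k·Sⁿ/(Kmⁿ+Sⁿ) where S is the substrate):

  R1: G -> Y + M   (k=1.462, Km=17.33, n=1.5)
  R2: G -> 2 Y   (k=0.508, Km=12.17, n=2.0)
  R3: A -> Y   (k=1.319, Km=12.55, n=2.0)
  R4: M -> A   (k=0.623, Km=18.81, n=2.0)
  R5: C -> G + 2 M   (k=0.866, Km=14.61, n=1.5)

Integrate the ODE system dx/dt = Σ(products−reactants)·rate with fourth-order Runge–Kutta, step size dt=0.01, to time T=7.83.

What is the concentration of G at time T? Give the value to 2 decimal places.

RK4 with dt=0.01: 783 steps to T=7.83. Trajectory (selected grid times):
t=0.00: G=6.83 Y=29.24 M=33.79 A=15.61 C=8.30
t=0.87: G=6.70 Y=30.39 M=34.07 A=15.33 C=8.08
t=1.74: G=6.57 Y=31.52 M=34.33 A=15.07 C=7.86
t=2.61: G=6.44 Y=32.63 M=34.57 A=14.81 C=7.65
t=3.48: G=6.32 Y=33.71 M=34.79 A=14.57 C=7.45
t=4.35: G=6.20 Y=34.78 M=35.00 A=14.33 C=7.25
t=5.22: G=6.08 Y=35.82 M=35.18 A=14.11 C=7.06
t=6.09: G=5.96 Y=36.85 M=35.35 A=13.89 C=6.87
t=6.96: G=5.85 Y=37.86 M=35.50 A=13.69 C=6.69
t=7.83: G=5.74 Y=38.85 M=35.63 A=13.49 C=6.51
Read off G at T=7.83: 5.74

G at T = 5.74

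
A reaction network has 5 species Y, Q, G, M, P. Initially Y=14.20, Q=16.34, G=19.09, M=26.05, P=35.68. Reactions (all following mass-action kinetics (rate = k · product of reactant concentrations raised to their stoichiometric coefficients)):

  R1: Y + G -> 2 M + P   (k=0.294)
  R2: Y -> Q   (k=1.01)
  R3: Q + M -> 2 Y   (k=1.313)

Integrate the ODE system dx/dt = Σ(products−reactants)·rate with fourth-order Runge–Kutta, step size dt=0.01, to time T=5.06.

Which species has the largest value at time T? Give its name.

RK4 with dt=0.01: 506 steps to T=5.06. Trajectory (selected grid times):
t=0.00: Y=14.20 Q=16.34 G=19.09 M=26.05 P=35.68
t=0.56: Y=46.79 Q=1.23 G=0.04 M=27.62 P=54.73
t=1.12: Y=64.77 Q=8.59 G=0.00 M=2.32 P=54.77
t=1.69: Y=39.22 Q=36.46 G=0.00 M=0.00 P=54.77
t=2.25: Y=22.28 Q=53.40 G=0.00 M=0.00 P=54.77
t=2.81: Y=12.65 Q=63.03 G=0.00 M=0.00 P=54.77
t=3.37: Y=7.19 Q=68.49 G=0.00 M=0.00 P=54.77
t=3.94: Y=4.04 Q=71.64 G=0.00 M=0.00 P=54.77
t=4.50: Y=2.30 Q=73.38 G=0.00 M=0.00 P=54.77
t=5.06: Y=1.30 Q=74.38 G=0.00 M=0.00 P=54.77
At T=5.06: Y=1.30 Q=74.38 G=0.00 M=0.00 P=54.77; the largest is Q.

Dominant species at T: Q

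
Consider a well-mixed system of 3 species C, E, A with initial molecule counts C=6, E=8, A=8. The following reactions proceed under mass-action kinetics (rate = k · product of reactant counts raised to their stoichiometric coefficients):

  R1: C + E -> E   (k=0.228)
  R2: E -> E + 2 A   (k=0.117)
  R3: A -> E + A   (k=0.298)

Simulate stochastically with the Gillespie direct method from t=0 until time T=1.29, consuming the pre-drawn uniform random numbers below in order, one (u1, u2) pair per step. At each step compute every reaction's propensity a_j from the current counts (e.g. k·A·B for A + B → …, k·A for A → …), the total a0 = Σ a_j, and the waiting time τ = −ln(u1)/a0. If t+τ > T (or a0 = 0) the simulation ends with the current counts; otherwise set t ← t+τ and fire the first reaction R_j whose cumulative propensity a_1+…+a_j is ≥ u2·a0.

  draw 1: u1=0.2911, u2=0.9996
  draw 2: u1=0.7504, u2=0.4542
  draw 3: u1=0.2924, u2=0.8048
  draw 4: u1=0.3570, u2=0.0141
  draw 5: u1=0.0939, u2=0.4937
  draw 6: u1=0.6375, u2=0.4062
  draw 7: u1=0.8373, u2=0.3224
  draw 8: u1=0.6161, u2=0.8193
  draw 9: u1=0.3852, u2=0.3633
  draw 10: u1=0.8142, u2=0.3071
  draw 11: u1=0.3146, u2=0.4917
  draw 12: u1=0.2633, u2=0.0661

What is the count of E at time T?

E at T = 11

t=0.000: C=6 E=8 A=8
Draw 1: a1=10.944, a2=0.936, a3=2.384, a0=14.264; τ=−ln(0.2911)/14.264=0.087 → t=0.087; u2·a0=0.9996·14.264=14.258; a1+a2=11.880 < 14.258 ≤ a1+…+a3=14.264 → R3 fires; C=6 E=9 A=8
Draw 2: a1=12.312, a2=1.053, a3=2.384, a0=15.749; τ=−ln(0.7504)/15.749=0.018 → t=0.105; u2·a0=0.4542·15.749=7.153 ≤ a1=12.312 → R1 fires; C=5 E=9 A=8
Draw 3: a1=10.260, a2=1.053, a3=2.384, a0=13.697; τ=−ln(0.2924)/13.697=0.090 → t=0.195; u2·a0=0.8048·13.697=11.023; a1=10.260 < 11.023 ≤ a1+a2=11.313 → R2 fires; C=5 E=9 A=10
Draw 4: a1=10.260, a2=1.053, a3=2.980, a0=14.293; τ=−ln(0.3570)/14.293=0.072 → t=0.267; u2·a0=0.0141·14.293=0.202 ≤ a1=10.260 → R1 fires; C=4 E=9 A=10
Draw 5: a1=8.208, a2=1.053, a3=2.980, a0=12.241; τ=−ln(0.0939)/12.241=0.193 → t=0.460; u2·a0=0.4937·12.241=6.043 ≤ a1=8.208 → R1 fires; C=3 E=9 A=10
Draw 6: a1=6.156, a2=1.053, a3=2.980, a0=10.189; τ=−ln(0.6375)/10.189=0.044 → t=0.504; u2·a0=0.4062·10.189=4.139 ≤ a1=6.156 → R1 fires; C=2 E=9 A=10
Draw 7: a1=4.104, a2=1.053, a3=2.980, a0=8.137; τ=−ln(0.8373)/8.137=0.022 → t=0.526; u2·a0=0.3224·8.137=2.623 ≤ a1=4.104 → R1 fires; C=1 E=9 A=10
Draw 8: a1=2.052, a2=1.053, a3=2.980, a0=6.085; τ=−ln(0.6161)/6.085=0.080 → t=0.605; u2·a0=0.8193·6.085=4.985; a1+a2=3.105 < 4.985 ≤ a1+…+a3=6.085 → R3 fires; C=1 E=10 A=10
Draw 9: a1=2.280, a2=1.170, a3=2.980, a0=6.430; τ=−ln(0.3852)/6.430=0.148 → t=0.754; u2·a0=0.3633·6.430=2.336; a1=2.280 < 2.336 ≤ a1+a2=3.450 → R2 fires; C=1 E=10 A=12
Draw 10: a1=2.280, a2=1.170, a3=3.576, a0=7.026; τ=−ln(0.8142)/7.026=0.029 → t=0.783; u2·a0=0.3071·7.026=2.158 ≤ a1=2.280 → R1 fires; C=0 E=10 A=12
Draw 11: a1=0.000, a2=1.170, a3=3.576, a0=4.746; τ=−ln(0.3146)/4.746=0.244 → t=1.027; u2·a0=0.4917·4.746=2.334; a1+a2=1.170 < 2.334 ≤ a1+…+a3=4.746 → R3 fires; C=0 E=11 A=12
Draw 12: a1=0.000, a2=1.287, a3=3.576, a0=4.863; τ=−ln(0.2633)/4.863=0.274 → t=1.301 > T=1.29: stop.
Read off E at T=1.29: 11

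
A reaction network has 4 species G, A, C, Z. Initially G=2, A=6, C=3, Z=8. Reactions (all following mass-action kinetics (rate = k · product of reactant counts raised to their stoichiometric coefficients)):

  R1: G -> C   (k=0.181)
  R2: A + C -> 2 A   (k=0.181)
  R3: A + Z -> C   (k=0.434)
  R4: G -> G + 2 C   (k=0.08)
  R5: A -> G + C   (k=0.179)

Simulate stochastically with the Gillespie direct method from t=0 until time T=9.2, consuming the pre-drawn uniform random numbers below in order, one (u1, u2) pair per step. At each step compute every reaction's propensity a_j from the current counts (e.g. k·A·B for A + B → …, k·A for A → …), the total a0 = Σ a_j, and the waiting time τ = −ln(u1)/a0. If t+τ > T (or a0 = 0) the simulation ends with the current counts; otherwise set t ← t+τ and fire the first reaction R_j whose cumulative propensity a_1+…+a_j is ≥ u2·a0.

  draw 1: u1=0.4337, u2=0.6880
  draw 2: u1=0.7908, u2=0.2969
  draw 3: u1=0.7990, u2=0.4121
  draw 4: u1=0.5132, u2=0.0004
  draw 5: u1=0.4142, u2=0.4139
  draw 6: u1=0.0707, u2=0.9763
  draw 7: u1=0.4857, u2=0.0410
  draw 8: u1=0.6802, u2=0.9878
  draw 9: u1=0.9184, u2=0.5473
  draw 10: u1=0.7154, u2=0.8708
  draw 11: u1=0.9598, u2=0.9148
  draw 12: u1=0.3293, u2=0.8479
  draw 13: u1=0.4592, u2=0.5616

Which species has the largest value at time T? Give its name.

Dominant species at T: C

t=0.000: G=2 A=6 C=3 Z=8
Draw 1: a1=0.362, a2=3.258, a3=20.832, a4=0.160, a5=1.074, a0=25.686; τ=−ln(0.4337)/25.686=0.033 → t=0.033; u2·a0=0.6880·25.686=17.672; a1+a2=3.620 < 17.672 ≤ a1+…+a3=24.452 → R3 fires; G=2 A=5 C=4 Z=7
Draw 2: a1=0.362, a2=3.620, a3=15.190, a4=0.160, a5=0.895, a0=20.227; τ=−ln(0.7908)/20.227=0.012 → t=0.044; u2·a0=0.2969·20.227=6.005; a1+a2=3.982 < 6.005 ≤ a1+…+a3=19.172 → R3 fires; G=2 A=4 C=5 Z=6
Draw 3: a1=0.362, a2=3.620, a3=10.416, a4=0.160, a5=0.716, a0=15.274; τ=−ln(0.7990)/15.274=0.015 → t=0.059; u2·a0=0.4121·15.274=6.294; a1+a2=3.982 < 6.294 ≤ a1+…+a3=14.398 → R3 fires; G=2 A=3 C=6 Z=5
Draw 4: a1=0.362, a2=3.258, a3=6.510, a4=0.160, a5=0.537, a0=10.827; τ=−ln(0.5132)/10.827=0.062 → t=0.120; u2·a0=0.0004·10.827=0.004 ≤ a1=0.362 → R1 fires; G=1 A=3 C=7 Z=5
Draw 5: a1=0.181, a2=3.801, a3=6.510, a4=0.080, a5=0.537, a0=11.109; τ=−ln(0.4142)/11.109=0.079 → t=0.200; u2·a0=0.4139·11.109=4.598; a1+a2=3.982 < 4.598 ≤ a1+…+a3=10.492 → R3 fires; G=1 A=2 C=8 Z=4
Draw 6: a1=0.181, a2=2.896, a3=3.472, a4=0.080, a5=0.358, a0=6.987; τ=−ln(0.0707)/6.987=0.379 → t=0.579; u2·a0=0.9763·6.987=6.821; a1+…+a4=6.629 < 6.821 ≤ a1+…+a5=6.987 → R5 fires; G=2 A=1 C=9 Z=4
Draw 7: a1=0.362, a2=1.629, a3=1.736, a4=0.160, a5=0.179, a0=4.066; τ=−ln(0.4857)/4.066=0.178 → t=0.757; u2·a0=0.0410·4.066=0.167 ≤ a1=0.362 → R1 fires; G=1 A=1 C=10 Z=4
Draw 8: a1=0.181, a2=1.810, a3=1.736, a4=0.080, a5=0.179, a0=3.986; τ=−ln(0.6802)/3.986=0.097 → t=0.853; u2·a0=0.9878·3.986=3.937; a1+…+a4=3.807 < 3.937 ≤ a1+…+a5=3.986 → R5 fires; G=2 A=0 C=11 Z=4
Draw 9: a1=0.362, a2=0.000, a3=0.000, a4=0.160, a5=0.000, a0=0.522; τ=−ln(0.9184)/0.522=0.163 → t=1.016; u2·a0=0.5473·0.522=0.286 ≤ a1=0.362 → R1 fires; G=1 A=0 C=12 Z=4
Draw 10: a1=0.181, a2=0.000, a3=0.000, a4=0.080, a5=0.000, a0=0.261; τ=−ln(0.7154)/0.261=1.283 → t=2.300; u2·a0=0.8708·0.261=0.227; a1+…+a3=0.181 < 0.227 ≤ a1+…+a4=0.261 → R4 fires; G=1 A=0 C=14 Z=4
Draw 11: a1=0.181, a2=0.000, a3=0.000, a4=0.080, a5=0.000, a0=0.261; τ=−ln(0.9598)/0.261=0.157 → t=2.457; u2·a0=0.9148·0.261=0.239; a1+…+a3=0.181 < 0.239 ≤ a1+…+a4=0.261 → R4 fires; G=1 A=0 C=16 Z=4
Draw 12: a1=0.181, a2=0.000, a3=0.000, a4=0.080, a5=0.000, a0=0.261; τ=−ln(0.3293)/0.261=4.256 → t=6.713; u2·a0=0.8479·0.261=0.221; a1+…+a3=0.181 < 0.221 ≤ a1+…+a4=0.261 → R4 fires; G=1 A=0 C=18 Z=4
Draw 13: a1=0.181, a2=0.000, a3=0.000, a4=0.080, a5=0.000, a0=0.261; τ=−ln(0.4592)/0.261=2.982 → t=9.694 > T=9.2: stop.
At T=9.2: G=1 A=0 C=18 Z=4; the largest is C.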